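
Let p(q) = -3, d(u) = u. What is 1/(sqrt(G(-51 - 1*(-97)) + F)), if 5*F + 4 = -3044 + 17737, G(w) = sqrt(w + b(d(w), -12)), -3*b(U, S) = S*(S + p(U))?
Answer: sqrt(5)/sqrt(14689 + 5*I*sqrt(14)) ≈ 0.01845 - 1.1749e-5*I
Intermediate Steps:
b(U, S) = -S*(-3 + S)/3 (b(U, S) = -S*(S - 3)/3 = -S*(-3 + S)/3)
G(w) = sqrt(-60 + w) (G(w) = sqrt(w + (1/3)*(-12)*(3 - 1*(-12))) = sqrt(w + (1/3)*(-12)*(3 + 12)) = sqrt(w + (1/3)*(-12)*15) = sqrt(w - 60) = sqrt(-60 + w))
F = 14689/5 (F = -4/5 + (-3044 + 17737)/5 = -4/5 + (1/5)*14693 = -4/5 + 14693/5 = 14689/5 ≈ 2937.8)
1/(sqrt(G(-51 - 1*(-97)) + F)) = 1/(sqrt(sqrt(-60 + (-51 - 1*(-97))) + 14689/5)) = 1/(sqrt(sqrt(-60 + (-51 + 97)) + 14689/5)) = 1/(sqrt(sqrt(-60 + 46) + 14689/5)) = 1/(sqrt(sqrt(-14) + 14689/5)) = 1/(sqrt(I*sqrt(14) + 14689/5)) = 1/(sqrt(14689/5 + I*sqrt(14))) = 1/sqrt(14689/5 + I*sqrt(14))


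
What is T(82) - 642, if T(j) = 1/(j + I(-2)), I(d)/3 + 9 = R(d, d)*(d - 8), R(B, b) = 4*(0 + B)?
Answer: -189389/295 ≈ -642.00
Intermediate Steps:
R(B, b) = 4*B
I(d) = -27 + 12*d*(-8 + d) (I(d) = -27 + 3*((4*d)*(d - 8)) = -27 + 3*((4*d)*(-8 + d)) = -27 + 3*(4*d*(-8 + d)) = -27 + 12*d*(-8 + d))
T(j) = 1/(213 + j) (T(j) = 1/(j + (-27 - 96*(-2) + 12*(-2)²)) = 1/(j + (-27 + 192 + 12*4)) = 1/(j + (-27 + 192 + 48)) = 1/(j + 213) = 1/(213 + j))
T(82) - 642 = 1/(213 + 82) - 642 = 1/295 - 642 = -189389/295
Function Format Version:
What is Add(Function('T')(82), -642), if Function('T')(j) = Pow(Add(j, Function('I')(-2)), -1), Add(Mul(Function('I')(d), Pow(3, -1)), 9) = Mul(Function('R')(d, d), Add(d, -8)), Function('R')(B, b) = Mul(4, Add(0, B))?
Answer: Rational(-189389, 295) ≈ -642.00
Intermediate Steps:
Function('R')(B, b) = Mul(4, B)
Function('I')(d) = Add(-27, Mul(12, d, Add(-8, d))) (Function('I')(d) = Add(-27, Mul(3, Mul(Mul(4, d), Add(d, -8)))) = Add(-27, Mul(3, Mul(Mul(4, d), Add(-8, d)))) = Add(-27, Mul(3, Mul(4, d, Add(-8, d)))) = Add(-27, Mul(12, d, Add(-8, d))))
Function('T')(j) = Pow(Add(213, j), -1) (Function('T')(j) = Pow(Add(j, Add(-27, Mul(-96, -2), Mul(12, Pow(-2, 2)))), -1) = Pow(Add(j, Add(-27, 192, Mul(12, 4))), -1) = Pow(Add(j, Add(-27, 192, 48)), -1) = Pow(Add(j, 213), -1) = Pow(Add(213, j), -1))
Add(Function('T')(82), -642) = Add(Pow(Add(213, 82), -1), -642) = Add(Pow(295, -1), -642) = Add(Rational(1, 295), -642) = Rational(-189389, 295)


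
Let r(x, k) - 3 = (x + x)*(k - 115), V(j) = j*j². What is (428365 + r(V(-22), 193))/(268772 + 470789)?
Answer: -1232720/739561 ≈ -1.6668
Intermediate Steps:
V(j) = j³
r(x, k) = 3 + 2*x*(-115 + k) (r(x, k) = 3 + (x + x)*(k - 115) = 3 + (2*x)*(-115 + k) = 3 + 2*x*(-115 + k))
(428365 + r(V(-22), 193))/(268772 + 470789) = (428365 + (3 - 230*(-22)³ + 2*193*(-22)³))/(268772 + 470789) = (428365 + (3 - 230*(-10648) + 2*193*(-10648)))/739561 = (428365 + (3 + 2449040 - 4110128))*(1/739561) = (428365 - 1661085)*(1/739561) = -1232720*1/739561 = -1232720/739561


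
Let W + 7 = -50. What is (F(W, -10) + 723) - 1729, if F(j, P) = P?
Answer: -1016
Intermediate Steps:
W = -57 (W = -7 - 50 = -57)
(F(W, -10) + 723) - 1729 = (-10 + 723) - 1729 = 713 - 1729 = -1016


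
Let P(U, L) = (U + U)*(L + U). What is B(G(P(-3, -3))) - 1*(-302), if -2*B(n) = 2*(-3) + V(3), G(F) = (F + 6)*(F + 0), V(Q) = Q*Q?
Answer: 601/2 ≈ 300.50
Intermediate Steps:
V(Q) = Q²
P(U, L) = 2*U*(L + U) (P(U, L) = (2*U)*(L + U) = 2*U*(L + U))
G(F) = F*(6 + F) (G(F) = (6 + F)*F = F*(6 + F))
B(n) = -3/2 (B(n) = -(2*(-3) + 3²)/2 = -(-6 + 9)/2 = -½*3 = -3/2)
B(G(P(-3, -3))) - 1*(-302) = -3/2 - 1*(-302) = -3/2 + 302 = 601/2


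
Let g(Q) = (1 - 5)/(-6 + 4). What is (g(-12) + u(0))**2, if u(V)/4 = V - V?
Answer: 4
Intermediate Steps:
g(Q) = 2 (g(Q) = -4/(-2) = -4*(-1/2) = 2)
u(V) = 0 (u(V) = 4*(V - V) = 4*0 = 0)
(g(-12) + u(0))**2 = (2 + 0)**2 = 2**2 = 4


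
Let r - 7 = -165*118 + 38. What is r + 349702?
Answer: 330277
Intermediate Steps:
r = -19425 (r = 7 + (-165*118 + 38) = 7 + (-19470 + 38) = 7 - 19432 = -19425)
r + 349702 = -19425 + 349702 = 330277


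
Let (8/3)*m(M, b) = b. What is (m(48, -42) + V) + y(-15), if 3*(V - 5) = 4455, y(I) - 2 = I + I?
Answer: 5785/4 ≈ 1446.3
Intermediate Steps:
m(M, b) = 3*b/8
y(I) = 2 + 2*I (y(I) = 2 + (I + I) = 2 + 2*I)
V = 1490 (V = 5 + (⅓)*4455 = 5 + 1485 = 1490)
(m(48, -42) + V) + y(-15) = ((3/8)*(-42) + 1490) + (2 + 2*(-15)) = (-63/4 + 1490) + (2 - 30) = 5897/4 - 28 = 5785/4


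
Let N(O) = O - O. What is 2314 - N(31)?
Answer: 2314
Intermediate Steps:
N(O) = 0
2314 - N(31) = 2314 - 1*0 = 2314 + 0 = 2314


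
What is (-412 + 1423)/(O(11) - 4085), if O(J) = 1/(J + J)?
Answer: -22242/89869 ≈ -0.24749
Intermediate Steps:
O(J) = 1/(2*J)
(-412 + 1423)/(O(11) - 4085) = (-412 + 1423)/((1/2)/11 - 4085) = 1011/((1/2)*(1/11) - 4085) = 1011/(1/22 - 4085) = 1011/(-89869/22) = 1011*(-22/89869) = -22242/89869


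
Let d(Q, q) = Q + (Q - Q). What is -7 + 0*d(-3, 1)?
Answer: -7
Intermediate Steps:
d(Q, q) = Q (d(Q, q) = Q + 0 = Q)
-7 + 0*d(-3, 1) = -7 + 0*(-3) = -7 + 0 = -7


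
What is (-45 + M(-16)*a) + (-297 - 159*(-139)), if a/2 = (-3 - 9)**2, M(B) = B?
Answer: 17151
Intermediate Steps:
a = 288 (a = 2*(-3 - 9)**2 = 2*(-12)**2 = 2*144 = 288)
(-45 + M(-16)*a) + (-297 - 159*(-139)) = (-45 - 16*288) + (-297 - 159*(-139)) = (-45 - 4608) + (-297 + 22101) = -4653 + 21804 = 17151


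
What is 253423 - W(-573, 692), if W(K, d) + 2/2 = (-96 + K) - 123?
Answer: 254216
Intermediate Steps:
W(K, d) = -220 + K (W(K, d) = -1 + ((-96 + K) - 123) = -1 + (-219 + K) = -220 + K)
253423 - W(-573, 692) = 253423 - (-220 - 573) = 253423 - 1*(-793) = 253423 + 793 = 254216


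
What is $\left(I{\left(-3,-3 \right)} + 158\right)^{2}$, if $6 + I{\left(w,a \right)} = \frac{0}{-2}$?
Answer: $23104$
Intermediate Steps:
$I{\left(w,a \right)} = -6$ ($I{\left(w,a \right)} = -6 + \frac{0}{-2} = -6 + 0 \left(- \frac{1}{2}\right) = -6 + 0 = -6$)
$\left(I{\left(-3,-3 \right)} + 158\right)^{2} = \left(-6 + 158\right)^{2} = 152^{2} = 23104$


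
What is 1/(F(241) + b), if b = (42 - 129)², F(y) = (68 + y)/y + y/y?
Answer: 241/1824679 ≈ 0.00013208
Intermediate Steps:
F(y) = 1 + (68 + y)/y (F(y) = (68 + y)/y + 1 = 1 + (68 + y)/y)
b = 7569 (b = (-87)² = 7569)
1/(F(241) + b) = 1/((2 + 68/241) + 7569) = 1/(550/241 + 7569) = 1/(1824679/241) = 241/1824679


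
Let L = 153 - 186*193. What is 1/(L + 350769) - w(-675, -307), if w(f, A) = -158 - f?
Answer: -162867407/315024 ≈ -517.00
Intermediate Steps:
L = -35745 (L = 153 - 35898 = -35745)
1/(L + 350769) - w(-675, -307) = 1/(-35745 + 350769) - (-158 - 1*(-675)) = 1/315024 - (-158 + 675) = 1/315024 - 1*517 = 1/315024 - 517 = -162867407/315024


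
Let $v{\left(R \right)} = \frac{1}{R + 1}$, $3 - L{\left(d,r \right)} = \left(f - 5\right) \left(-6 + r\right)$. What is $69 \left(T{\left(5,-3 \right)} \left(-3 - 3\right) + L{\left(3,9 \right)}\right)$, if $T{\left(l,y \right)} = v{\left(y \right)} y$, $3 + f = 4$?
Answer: $414$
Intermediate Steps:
$f = 1$ ($f = -3 + 4 = 1$)
$L{\left(d,r \right)} = -21 + 4 r$ ($L{\left(d,r \right)} = 3 - \left(1 - 5\right) \left(-6 + r\right) = 3 - - 4 \left(-6 + r\right) = 3 - \left(24 - 4 r\right) = 3 + \left(-24 + 4 r\right) = -21 + 4 r$)
$v{\left(R \right)} = \frac{1}{1 + R}$
$T{\left(l,y \right)} = \frac{y}{1 + y}$
$69 \left(T{\left(5,-3 \right)} \left(-3 - 3\right) + L{\left(3,9 \right)}\right) = 69 \left(- \frac{3}{1 - 3} \left(-3 - 3\right) + \left(-21 + 4 \cdot 9\right)\right) = 69 \left(- \frac{3}{-2} \left(-6\right) + \left(-21 + 36\right)\right) = 69 \left(\left(-3\right) \left(- \frac{1}{2}\right) \left(-6\right) + 15\right) = 69 \left(\frac{3}{2} \left(-6\right) + 15\right) = 69 \left(-9 + 15\right) = 69 \cdot 6 = 414$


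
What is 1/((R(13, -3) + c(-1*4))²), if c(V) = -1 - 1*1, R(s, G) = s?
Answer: 1/121 ≈ 0.0082645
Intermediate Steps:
c(V) = -2 (c(V) = -1 - 1 = -2)
1/((R(13, -3) + c(-1*4))²) = 1/((13 - 2)²) = 1/(11²) = 1/121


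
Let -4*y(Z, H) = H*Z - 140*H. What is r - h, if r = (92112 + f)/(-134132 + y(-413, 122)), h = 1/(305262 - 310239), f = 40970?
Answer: -49054211/43231881 ≈ -1.1347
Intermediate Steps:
y(Z, H) = 35*H - H*Z/4 (y(Z, H) = -(H*Z - 140*H)/4 = -(-140*H + H*Z)/4 = 35*H - H*Z/4)
h = -1/4977 (h = 1/(-4977) = -1/4977 ≈ -0.00020092)
r = -266164/234531 (r = (92112 + 40970)/(-134132 + (1/4)*122*(140 - 1*(-413))) = 133082/(-134132 + (1/4)*122*(140 + 413)) = 133082/(-134132 + (1/4)*122*553) = 133082/(-134132 + 33733/2) = 133082/(-234531/2) = 133082*(-2/234531) = -266164/234531 ≈ -1.1349)
r - h = -266164/234531 - 1*(-1/4977) = -266164/234531 + 1/4977 = -49054211/43231881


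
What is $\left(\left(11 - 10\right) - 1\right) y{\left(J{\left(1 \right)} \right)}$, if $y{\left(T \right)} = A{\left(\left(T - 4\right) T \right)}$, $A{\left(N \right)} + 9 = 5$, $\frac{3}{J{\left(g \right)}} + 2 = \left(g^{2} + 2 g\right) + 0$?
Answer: $0$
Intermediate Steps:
$J{\left(g \right)} = \frac{3}{-2 + g^{2} + 2 g}$ ($J{\left(g \right)} = \frac{3}{-2 + \left(\left(g^{2} + 2 g\right) + 0\right)} = \frac{3}{-2 + \left(g^{2} + 2 g\right)} = \frac{3}{-2 + g^{2} + 2 g}$)
$A{\left(N \right)} = -4$ ($A{\left(N \right)} = -9 + 5 = -4$)
$y{\left(T \right)} = -4$
$\left(\left(11 - 10\right) - 1\right) y{\left(J{\left(1 \right)} \right)} = \left(\left(11 - 10\right) - 1\right) \left(-4\right) = \left(1 - 1\right) \left(-4\right) = 0 \left(-4\right) = 0$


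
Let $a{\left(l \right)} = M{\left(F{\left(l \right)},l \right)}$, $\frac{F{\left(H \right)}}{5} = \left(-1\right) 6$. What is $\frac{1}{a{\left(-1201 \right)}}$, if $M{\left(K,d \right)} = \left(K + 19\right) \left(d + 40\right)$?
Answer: $\frac{1}{12771} \approx 7.8302 \cdot 10^{-5}$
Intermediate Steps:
$F{\left(H \right)} = -30$ ($F{\left(H \right)} = 5 \left(\left(-1\right) 6\right) = 5 \left(-6\right) = -30$)
$M{\left(K,d \right)} = \left(19 + K\right) \left(40 + d\right)$
$a{\left(l \right)} = -440 - 11 l$ ($a{\left(l \right)} = 760 + 19 l + 40 \left(-30\right) - 30 l = 760 + 19 l - 1200 - 30 l = -440 - 11 l$)
$\frac{1}{a{\left(-1201 \right)}} = \frac{1}{-440 - -13211} = \frac{1}{-440 + 13211} = \frac{1}{12771}$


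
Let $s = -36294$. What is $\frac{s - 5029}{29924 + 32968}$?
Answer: $- \frac{41323}{62892} \approx -0.65705$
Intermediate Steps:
$\frac{s - 5029}{29924 + 32968} = \frac{-36294 - 5029}{29924 + 32968} = - \frac{41323}{62892}$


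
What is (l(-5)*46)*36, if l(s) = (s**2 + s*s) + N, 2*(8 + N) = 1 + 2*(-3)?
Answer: 65412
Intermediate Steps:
N = -21/2 (N = -8 + (1 + 2*(-3))/2 = -8 + (1 - 6)/2 = -8 + (1/2)*(-5) = -8 - 5/2 = -21/2 ≈ -10.500)
l(s) = -21/2 + 2*s**2 (l(s) = (s**2 + s*s) - 21/2 = (s**2 + s**2) - 21/2 = 2*s**2 - 21/2 = -21/2 + 2*s**2)
(l(-5)*46)*36 = ((-21/2 + 2*(-5)**2)*46)*36 = ((-21/2 + 2*25)*46)*36 = ((-21/2 + 50)*46)*36 = ((79/2)*46)*36 = 1817*36 = 65412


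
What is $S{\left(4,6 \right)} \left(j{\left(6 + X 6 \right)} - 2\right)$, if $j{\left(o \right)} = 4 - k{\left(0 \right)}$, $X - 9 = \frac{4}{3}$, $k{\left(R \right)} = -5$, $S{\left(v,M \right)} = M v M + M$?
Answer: $1050$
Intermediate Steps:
$S{\left(v,M \right)} = M + v M^{2}$ ($S{\left(v,M \right)} = v M^{2} + M = M + v M^{2}$)
$X = \frac{31}{3}$ ($X = 9 + \frac{4}{3} = \frac{31}{3} \approx 10.333$)
$j{\left(o \right)} = 9$ ($j{\left(o \right)} = 4 - -5 = 4 + 5 = 9$)
$S{\left(4,6 \right)} \left(j{\left(6 + X 6 \right)} - 2\right) = 6 \left(1 + 6 \cdot 4\right) \left(9 - 2\right) = 6 \left(1 + 24\right) 7 = 6 \cdot 25 \cdot 7 = 150 \cdot 7 = 1050$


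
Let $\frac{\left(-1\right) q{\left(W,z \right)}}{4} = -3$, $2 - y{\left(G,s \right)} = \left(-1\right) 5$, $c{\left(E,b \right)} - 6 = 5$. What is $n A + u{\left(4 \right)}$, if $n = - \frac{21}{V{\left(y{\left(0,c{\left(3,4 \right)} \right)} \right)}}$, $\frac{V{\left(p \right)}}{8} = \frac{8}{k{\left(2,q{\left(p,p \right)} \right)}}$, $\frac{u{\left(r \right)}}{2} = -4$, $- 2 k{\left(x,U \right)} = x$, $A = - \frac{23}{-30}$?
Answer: $- \frac{4959}{640} \approx -7.7484$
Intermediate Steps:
$c{\left(E,b \right)} = 11$ ($c{\left(E,b \right)} = 6 + 5 = 11$)
$A = \frac{23}{30}$ ($A = \left(-23\right) \left(- \frac{1}{30}\right) = \frac{23}{30} \approx 0.76667$)
$y{\left(G,s \right)} = 7$ ($y{\left(G,s \right)} = 2 - \left(-1\right) 5 = 2 - -5 = 2 + 5 = 7$)
$q{\left(W,z \right)} = 12$ ($q{\left(W,z \right)} = \left(-4\right) \left(-3\right) = 12$)
$k{\left(x,U \right)} = - \frac{x}{2}$
$u{\left(r \right)} = -8$ ($u{\left(r \right)} = 2 \left(-4\right) = -8$)
$V{\left(p \right)} = -64$ ($V{\left(p \right)} = 8 \frac{8}{\left(- \frac{1}{2}\right) 2} = 8 \frac{8}{-1} = 8 \cdot 8 \left(-1\right) = 8 \left(-8\right) = -64$)
$n = \frac{21}{64}$ ($n = - \frac{21}{-64} = \left(-21\right) \left(- \frac{1}{64}\right) = \frac{21}{64} \approx 0.32813$)
$n A + u{\left(4 \right)} = \frac{21}{64} \cdot \frac{23}{30} - 8 = \frac{161}{640} - 8 = - \frac{4959}{640}$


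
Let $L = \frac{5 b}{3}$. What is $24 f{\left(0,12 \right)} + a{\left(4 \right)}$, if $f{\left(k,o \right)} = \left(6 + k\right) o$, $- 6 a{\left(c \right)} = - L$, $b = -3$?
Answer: $\frac{10363}{6} \approx 1727.2$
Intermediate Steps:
$L = -5$ ($L = \frac{5 \left(-3\right)}{3} = \left(-15\right) \frac{1}{3} = -5$)
$a{\left(c \right)} = - \frac{5}{6}$ ($a{\left(c \right)} = - \frac{\left(-1\right) \left(-5\right)}{6} = \left(- \frac{1}{6}\right) 5 = - \frac{5}{6}$)
$f{\left(k,o \right)} = o \left(6 + k\right)$
$24 f{\left(0,12 \right)} + a{\left(4 \right)} = 24 \cdot 12 \left(6 + 0\right) - \frac{5}{6} = 24 \cdot 12 \cdot 6 - \frac{5}{6} = 24 \cdot 72 - \frac{5}{6} = 1728 - \frac{5}{6} = \frac{10363}{6}$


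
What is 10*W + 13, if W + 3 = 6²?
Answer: 343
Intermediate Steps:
W = 33 (W = -3 + 6² = -3 + 36 = 33)
10*W + 13 = 10*33 + 13 = 330 + 13 = 343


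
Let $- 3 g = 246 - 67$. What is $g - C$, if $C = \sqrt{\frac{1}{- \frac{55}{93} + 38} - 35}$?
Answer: $- \frac{179}{3} - \frac{2 i \sqrt{2159678}}{497} \approx -59.667 - 5.9138 i$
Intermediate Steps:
$g = - \frac{179}{3}$ ($g = - \frac{246 - 67}{3} = \left(- \frac{1}{3}\right) 179 = - \frac{179}{3} \approx -59.667$)
$C = \frac{2 i \sqrt{2159678}}{497}$ ($C = \sqrt{\frac{1}{\left(-55\right) \frac{1}{93} + 38} - 35} = \sqrt{\frac{1}{- \frac{55}{93} + 38} - 35} = \sqrt{\frac{1}{\frac{3479}{93}} - 35} = \sqrt{\frac{93}{3479} - 35} = \sqrt{- \frac{121672}{3479}} = \frac{2 i \sqrt{2159678}}{497} \approx 5.9138 i$)
$g - C = - \frac{179}{3} - \frac{2 i \sqrt{2159678}}{497}$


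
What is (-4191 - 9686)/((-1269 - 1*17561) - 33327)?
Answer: 13877/52157 ≈ 0.26606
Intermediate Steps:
(-4191 - 9686)/((-1269 - 1*17561) - 33327) = -13877/((-1269 - 17561) - 33327) = -13877/(-18830 - 33327) = -13877/(-52157) = -13877*(-1/52157) = 13877/52157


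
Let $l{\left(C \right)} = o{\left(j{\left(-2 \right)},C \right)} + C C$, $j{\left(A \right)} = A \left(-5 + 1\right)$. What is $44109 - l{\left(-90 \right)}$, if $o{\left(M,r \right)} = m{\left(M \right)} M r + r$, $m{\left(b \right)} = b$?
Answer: $41859$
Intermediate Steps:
$j{\left(A \right)} = - 4 A$ ($j{\left(A \right)} = A \left(-4\right) = - 4 A$)
$o{\left(M,r \right)} = r + r M^{2}$ ($o{\left(M,r \right)} = M M r + r = M^{2} r + r = r M^{2} + r = r + r M^{2}$)
$l{\left(C \right)} = C^{2} + 65 C$ ($l{\left(C \right)} = C \left(1 + \left(\left(-4\right) \left(-2\right)\right)^{2}\right) + C C = C \left(1 + 8^{2}\right) + C^{2} = C \left(1 + 64\right) + C^{2} = C 65 + C^{2} = 65 C + C^{2} = C^{2} + 65 C$)
$44109 - l{\left(-90 \right)} = 44109 - - 90 \left(65 - 90\right) = 44109 - \left(-90\right) \left(-25\right) = 44109 - 2250 = 41859$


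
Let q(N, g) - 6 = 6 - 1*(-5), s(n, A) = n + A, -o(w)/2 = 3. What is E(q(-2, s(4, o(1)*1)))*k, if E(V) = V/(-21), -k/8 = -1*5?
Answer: -680/21 ≈ -32.381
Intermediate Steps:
o(w) = -6 (o(w) = -2*3 = -6)
s(n, A) = A + n
q(N, g) = 17 (q(N, g) = 6 + (6 - 1*(-5)) = 6 + (6 + 5) = 6 + 11 = 17)
k = 40 (k = -(-8)*5 = -8*(-5) = 40)
E(V) = -V/21 (E(V) = V*(-1/21) = -V/21)
E(q(-2, s(4, o(1)*1)))*k = -1/21*17*40 = -17/21*40 = -680/21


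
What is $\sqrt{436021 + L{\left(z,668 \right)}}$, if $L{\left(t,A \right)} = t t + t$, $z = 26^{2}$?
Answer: $9 \sqrt{11033} \approx 945.34$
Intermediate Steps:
$z = 676$
$L{\left(t,A \right)} = t + t^{2}$ ($L{\left(t,A \right)} = t^{2} + t = t + t^{2}$)
$\sqrt{436021 + L{\left(z,668 \right)}} = \sqrt{436021 + 676 \left(1 + 676\right)} = \sqrt{436021 + 676 \cdot 677} = \sqrt{436021 + 457652} = \sqrt{893673} = 9 \sqrt{11033}$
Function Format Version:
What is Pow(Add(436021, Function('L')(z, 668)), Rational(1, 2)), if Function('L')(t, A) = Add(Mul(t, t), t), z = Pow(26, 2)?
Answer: Mul(9, Pow(11033, Rational(1, 2))) ≈ 945.34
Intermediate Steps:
z = 676
Function('L')(t, A) = Add(t, Pow(t, 2)) (Function('L')(t, A) = Add(Pow(t, 2), t) = Add(t, Pow(t, 2)))
Pow(Add(436021, Function('L')(z, 668)), Rational(1, 2)) = Pow(Add(436021, Mul(676, Add(1, 676))), Rational(1, 2)) = Pow(Add(436021, Mul(676, 677)), Rational(1, 2)) = Pow(Add(436021, 457652), Rational(1, 2)) = Pow(893673, Rational(1, 2)) = Mul(9, Pow(11033, Rational(1, 2)))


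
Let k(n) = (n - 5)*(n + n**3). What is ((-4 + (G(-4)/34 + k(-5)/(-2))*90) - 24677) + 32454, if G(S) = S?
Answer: -862539/17 ≈ -50738.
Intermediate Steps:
k(n) = (-5 + n)*(n + n**3)
((-4 + (G(-4)/34 + k(-5)/(-2))*90) - 24677) + 32454 = ((-4 + (-4/34 - 5*(-5 - 5 + (-5)**3 - 5*(-5)**2)/(-2))*90) - 24677) + 32454 = ((-4 + (-4*1/34 - 5*(-5 - 5 - 125 - 5*25)*(-1/2))*90) - 24677) + 32454 = ((-4 + (-2/17 - 5*(-5 - 5 - 125 - 125)*(-1/2))*90) - 24677) + 32454 = ((-4 + (-2/17 - 5*(-260)*(-1/2))*90) - 24677) + 32454 = ((-4 + (-2/17 + 1300*(-1/2))*90) - 24677) + 32454 = ((-4 + (-2/17 - 650)*90) - 24677) + 32454 = ((-4 - 11052/17*90) - 24677) + 32454 = ((-4 - 994680/17) - 24677) + 32454 = (-994748/17 - 24677) + 32454 = -1414257/17 + 32454 = -862539/17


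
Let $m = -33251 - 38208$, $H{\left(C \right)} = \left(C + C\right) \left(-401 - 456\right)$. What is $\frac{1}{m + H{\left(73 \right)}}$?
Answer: $- \frac{1}{196581} \approx -5.087 \cdot 10^{-6}$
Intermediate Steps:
$H{\left(C \right)} = - 1714 C$ ($H{\left(C \right)} = 2 C \left(-857\right) = - 1714 C$)
$m = -71459$
$\frac{1}{m + H{\left(73 \right)}} = \frac{1}{-71459 - 125122} = \frac{1}{-196581} = - \frac{1}{196581}$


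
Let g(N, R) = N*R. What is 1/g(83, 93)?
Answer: 1/7719 ≈ 0.00012955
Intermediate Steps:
1/g(83, 93) = 1/(83*93) = 1/7719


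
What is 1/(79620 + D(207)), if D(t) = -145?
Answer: 1/79475 ≈ 1.2583e-5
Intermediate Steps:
1/(79620 + D(207)) = 1/(79620 - 145) = 1/79475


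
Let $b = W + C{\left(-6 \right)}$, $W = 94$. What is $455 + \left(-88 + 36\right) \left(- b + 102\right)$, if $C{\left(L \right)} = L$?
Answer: $-273$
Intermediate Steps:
$b = 88$ ($b = 94 - 6 = 88$)
$455 + \left(-88 + 36\right) \left(- b + 102\right) = 455 + \left(-88 + 36\right) \left(\left(-1\right) 88 + 102\right) = 455 - 52 \left(-88 + 102\right) = 455 - 728 = -273$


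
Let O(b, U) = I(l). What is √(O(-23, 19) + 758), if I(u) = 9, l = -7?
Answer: √767 ≈ 27.695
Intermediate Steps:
O(b, U) = 9
√(O(-23, 19) + 758) = √(9 + 758) = √767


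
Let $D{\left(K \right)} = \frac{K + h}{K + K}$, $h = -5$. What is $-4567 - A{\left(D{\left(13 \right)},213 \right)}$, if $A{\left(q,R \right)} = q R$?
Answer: $- \frac{60223}{13} \approx -4632.5$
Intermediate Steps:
$D{\left(K \right)} = \frac{-5 + K}{2 K}$ ($D{\left(K \right)} = \frac{K - 5}{K + K} = \frac{-5 + K}{2 K}$)
$A{\left(q,R \right)} = R q$
$-4567 - A{\left(D{\left(13 \right)},213 \right)} = -4567 - 213 \frac{-5 + 13}{2 \cdot 13} = -4567 - 213 \cdot \frac{1}{2} \cdot \frac{1}{13} \cdot 8 = -4567 - 213 \cdot \frac{4}{13} = -4567 - \frac{852}{13} = - \frac{60223}{13}$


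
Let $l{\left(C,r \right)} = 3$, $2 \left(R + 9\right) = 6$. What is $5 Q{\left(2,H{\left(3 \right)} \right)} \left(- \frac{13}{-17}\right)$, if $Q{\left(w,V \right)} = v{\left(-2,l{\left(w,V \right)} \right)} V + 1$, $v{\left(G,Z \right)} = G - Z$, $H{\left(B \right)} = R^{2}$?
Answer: $- \frac{11635}{17} \approx -684.41$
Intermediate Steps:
$R = -6$ ($R = -9 + \frac{1}{2} \cdot 6 = -9 + 3 = -6$)
$H{\left(B \right)} = 36$ ($H{\left(B \right)} = \left(-6\right)^{2} = 36$)
$Q{\left(w,V \right)} = 1 - 5 V$ ($Q{\left(w,V \right)} = \left(-2 - 3\right) V + 1 = - 5 V + 1 = 1 - 5 V$)
$5 Q{\left(2,H{\left(3 \right)} \right)} \left(- \frac{13}{-17}\right) = 5 \left(1 - 180\right) \left(- \frac{13}{-17}\right) = 5 \left(1 - 180\right) \left(\left(-13\right) \left(- \frac{1}{17}\right)\right) = 5 \left(-179\right) \frac{13}{17} = \left(-895\right) \frac{13}{17} = - \frac{11635}{17}$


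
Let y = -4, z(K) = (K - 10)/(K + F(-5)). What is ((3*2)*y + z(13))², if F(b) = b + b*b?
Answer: 69169/121 ≈ 571.64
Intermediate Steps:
F(b) = b + b²
z(K) = (-10 + K)/(20 + K) (z(K) = (K - 10)/(K - 5*(1 - 5)) = (-10 + K)/(K - 5*(-4)) = (-10 + K)/(K + 20) = (-10 + K)/(20 + K))
((3*2)*y + z(13))² = ((3*2)*(-4) + (-10 + 13)/(20 + 13))² = (6*(-4) + 3/33)² = (-24 + (1/33)*3)² = (-24 + 1/11)² = (-263/11)² = 69169/121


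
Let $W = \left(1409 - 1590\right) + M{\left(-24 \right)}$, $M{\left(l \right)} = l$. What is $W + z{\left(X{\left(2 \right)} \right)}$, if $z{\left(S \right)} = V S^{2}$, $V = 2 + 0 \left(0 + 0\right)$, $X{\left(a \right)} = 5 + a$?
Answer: $-107$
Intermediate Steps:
$V = 2$ ($V = 2 + 0 \cdot 0 = 2 + 0 = 2$)
$z{\left(S \right)} = 2 S^{2}$
$W = -205$ ($W = \left(1409 - 1590\right) - 24 = -181 - 24 = -205$)
$W + z{\left(X{\left(2 \right)} \right)} = -205 + 2 \left(5 + 2\right)^{2} = -205 + 2 \cdot 7^{2} = -205 + 2 \cdot 49 = -205 + 98 = -107$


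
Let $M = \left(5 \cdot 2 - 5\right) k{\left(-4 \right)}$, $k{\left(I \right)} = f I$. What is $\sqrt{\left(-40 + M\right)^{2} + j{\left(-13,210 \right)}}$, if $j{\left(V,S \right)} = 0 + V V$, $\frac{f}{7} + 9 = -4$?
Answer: $\sqrt{3168569} \approx 1780.0$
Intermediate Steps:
$f = -91$ ($f = -63 + 7 \left(-4\right) = -63 - 28 = -91$)
$k{\left(I \right)} = - 91 I$
$j{\left(V,S \right)} = V^{2}$ ($j{\left(V,S \right)} = 0 + V^{2} = V^{2}$)
$M = 1820$ ($M = \left(5 \cdot 2 - 5\right) \left(\left(-91\right) \left(-4\right)\right) = \left(10 - 5\right) 364 = 5 \cdot 364 = 1820$)
$\sqrt{\left(-40 + M\right)^{2} + j{\left(-13,210 \right)}} = \sqrt{\left(-40 + 1820\right)^{2} + \left(-13\right)^{2}} = \sqrt{1780^{2} + 169} = \sqrt{3168400 + 169} = \sqrt{3168569}$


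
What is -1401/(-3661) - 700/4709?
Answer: 4034609/17239649 ≈ 0.23403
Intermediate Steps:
-1401/(-3661) - 700/4709 = -1401*(-1/3661) - 700*1/4709 = 1401/3661 - 700/4709 = 4034609/17239649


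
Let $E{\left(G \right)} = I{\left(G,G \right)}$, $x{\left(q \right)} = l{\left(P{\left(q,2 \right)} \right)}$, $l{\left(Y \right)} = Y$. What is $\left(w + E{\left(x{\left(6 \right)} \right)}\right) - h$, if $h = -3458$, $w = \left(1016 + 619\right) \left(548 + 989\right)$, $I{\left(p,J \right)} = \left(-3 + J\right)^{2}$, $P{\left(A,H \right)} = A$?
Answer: $2516462$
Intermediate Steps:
$x{\left(q \right)} = q$
$E{\left(G \right)} = \left(-3 + G\right)^{2}$
$w = 2512995$ ($w = 1635 \cdot 1537 = 2512995$)
$\left(w + E{\left(x{\left(6 \right)} \right)}\right) - h = \left(2512995 + \left(-3 + 6\right)^{2}\right) - -3458 = \left(2512995 + 3^{2}\right) + 3458 = \left(2512995 + 9\right) + 3458 = 2513004 + 3458 = 2516462$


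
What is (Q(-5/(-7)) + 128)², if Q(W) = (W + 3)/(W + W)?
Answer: 426409/25 ≈ 17056.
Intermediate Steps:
Q(W) = (3 + W)/(2*W) (Q(W) = (3 + W)/((2*W)) = (3 + W)*(1/(2*W)) = (3 + W)/(2*W))
(Q(-5/(-7)) + 128)² = ((3 - 5/(-7))/(2*((-5/(-7)))) + 128)² = ((3 - 5*(-⅐))/(2*((-5*(-⅐)))) + 128)² = ((3 + 5/7)/(2*(5/7)) + 128)² = ((½)*(7/5)*(26/7) + 128)² = (13/5 + 128)² = (653/5)² = 426409/25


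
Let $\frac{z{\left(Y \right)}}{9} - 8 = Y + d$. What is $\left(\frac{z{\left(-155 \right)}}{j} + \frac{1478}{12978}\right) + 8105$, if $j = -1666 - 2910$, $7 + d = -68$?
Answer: $\frac{120341746703}{14846832} \approx 8105.5$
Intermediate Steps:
$d = -75$ ($d = -7 - 68 = -75$)
$j = -4576$ ($j = -1666 - 2910 = -4576$)
$z{\left(Y \right)} = -603 + 9 Y$ ($z{\left(Y \right)} = 72 + 9 \left(Y - 75\right) = 72 + 9 \left(-75 + Y\right) = 72 + \left(-675 + 9 Y\right) = -603 + 9 Y$)
$\left(\frac{z{\left(-155 \right)}}{j} + \frac{1478}{12978}\right) + 8105 = \left(\frac{-603 + 9 \left(-155\right)}{-4576} + \frac{1478}{12978}\right) + 8105 = \left(\left(-603 - 1395\right) \left(- \frac{1}{4576}\right) + 1478 \cdot \frac{1}{12978}\right) + 8105 = \left(\left(-1998\right) \left(- \frac{1}{4576}\right) + \frac{739}{6489}\right) + 8105 = \left(\frac{999}{2288} + \frac{739}{6489}\right) + 8105 = \frac{8173343}{14846832} + 8105 = \frac{120341746703}{14846832}$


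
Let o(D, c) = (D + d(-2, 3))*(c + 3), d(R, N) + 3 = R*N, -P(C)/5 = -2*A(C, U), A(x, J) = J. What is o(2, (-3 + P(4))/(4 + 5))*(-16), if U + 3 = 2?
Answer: 1568/9 ≈ 174.22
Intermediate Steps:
U = -1 (U = -3 + 2 = -1)
P(C) = -10 (P(C) = -(-10)*(-1) = -5*2 = -10)
d(R, N) = -3 + N*R (d(R, N) = -3 + R*N = -3 + N*R)
o(D, c) = (-9 + D)*(3 + c) (o(D, c) = (D + (-3 + 3*(-2)))*(c + 3) = (D + (-3 - 6))*(3 + c) = (D - 9)*(3 + c) = (-9 + D)*(3 + c))
o(2, (-3 + P(4))/(4 + 5))*(-16) = (-27 - 9*(-3 - 10)/(4 + 5) + 3*2 + 2*((-3 - 10)/(4 + 5)))*(-16) = (-27 - (-117)/9 + 6 + 2*(-13/9))*(-16) = (-27 - (-117)/9 + 6 + 2*(-13*1/9))*(-16) = (-27 - 9*(-13/9) + 6 + 2*(-13/9))*(-16) = (-27 + 13 + 6 - 26/9)*(-16) = -98/9*(-16) = 1568/9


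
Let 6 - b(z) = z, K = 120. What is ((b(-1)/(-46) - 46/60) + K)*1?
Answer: 41083/345 ≈ 119.08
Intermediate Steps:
b(z) = 6 - z
((b(-1)/(-46) - 46/60) + K)*1 = (((6 - 1*(-1))/(-46) - 46/60) + 120)*1 = (((6 + 1)*(-1/46) - 46*1/60) + 120)*1 = ((7*(-1/46) - 23/30) + 120)*1 = ((-7/46 - 23/30) + 120)*1 = (-317/345 + 120)*1 = (41083/345)*1 = 41083/345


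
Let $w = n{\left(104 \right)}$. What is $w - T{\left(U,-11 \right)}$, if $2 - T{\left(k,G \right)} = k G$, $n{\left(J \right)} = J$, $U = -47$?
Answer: $619$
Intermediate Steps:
$w = 104$
$T{\left(k,G \right)} = 2 - G k$ ($T{\left(k,G \right)} = 2 - k G = 2 - G k$)
$w - T{\left(U,-11 \right)} = 104 - \left(2 - \left(-11\right) \left(-47\right)\right) = 104 - \left(2 - 517\right) = 104 - -515 = 104 + 515 = 619$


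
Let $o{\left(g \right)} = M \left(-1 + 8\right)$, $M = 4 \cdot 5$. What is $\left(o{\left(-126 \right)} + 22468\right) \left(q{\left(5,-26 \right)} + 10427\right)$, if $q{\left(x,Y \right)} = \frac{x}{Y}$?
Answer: $\frac{3064480488}{13} \approx 2.3573 \cdot 10^{8}$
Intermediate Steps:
$M = 20$
$o{\left(g \right)} = 140$ ($o{\left(g \right)} = 20 \left(-1 + 8\right) = 20 \cdot 7 = 140$)
$\left(o{\left(-126 \right)} + 22468\right) \left(q{\left(5,-26 \right)} + 10427\right) = \left(140 + 22468\right) \left(\frac{5}{-26} + 10427\right) = 22608 \left(5 \left(- \frac{1}{26}\right) + 10427\right) = 22608 \left(- \frac{5}{26} + 10427\right) = 22608 \cdot \frac{271097}{26} = \frac{3064480488}{13}$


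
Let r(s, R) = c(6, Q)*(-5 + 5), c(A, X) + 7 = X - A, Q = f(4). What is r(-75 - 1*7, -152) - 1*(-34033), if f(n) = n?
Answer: 34033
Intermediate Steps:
Q = 4
c(A, X) = -7 + X - A (c(A, X) = -7 + (X - A) = -7 + X - A)
r(s, R) = 0 (r(s, R) = (-7 + 4 - 1*6)*(-5 + 5) = (-7 + 4 - 6)*0 = -9*0 = 0)
r(-75 - 1*7, -152) - 1*(-34033) = 0 - 1*(-34033) = 0 + 34033 = 34033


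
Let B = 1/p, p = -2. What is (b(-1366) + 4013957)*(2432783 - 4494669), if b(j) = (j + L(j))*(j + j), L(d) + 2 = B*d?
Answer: -12134976441022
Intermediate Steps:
B = -½ (B = 1/(-2) = -½ ≈ -0.50000)
L(d) = -2 - d/2
b(j) = 2*j*(-2 + j/2) (b(j) = (j + (-2 - j/2))*(j + j) = (-2 + j/2)*(2*j) = 2*j*(-2 + j/2))
(b(-1366) + 4013957)*(2432783 - 4494669) = (-1366*(-4 - 1366) + 4013957)*(2432783 - 4494669) = (-1366*(-1370) + 4013957)*(-2061886) = (1871420 + 4013957)*(-2061886) = 5885377*(-2061886) = -12134976441022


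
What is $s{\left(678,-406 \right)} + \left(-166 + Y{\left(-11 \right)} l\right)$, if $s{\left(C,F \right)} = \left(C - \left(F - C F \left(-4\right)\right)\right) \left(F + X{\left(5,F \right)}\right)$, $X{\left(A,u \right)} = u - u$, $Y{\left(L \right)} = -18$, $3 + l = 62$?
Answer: $-447476564$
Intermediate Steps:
$l = 59$ ($l = -3 + 62 = 59$)
$X{\left(A,u \right)} = 0$
$s{\left(C,F \right)} = F \left(C - F - 4 C F\right)$ ($s{\left(C,F \right)} = \left(C - \left(F - C F \left(-4\right)\right)\right) \left(F + 0\right) = \left(C - \left(F + 4 C F\right)\right) F = \left(C - F - 4 C F\right) F = F \left(C - F - 4 C F\right)$)
$s{\left(678,-406 \right)} + \left(-166 + Y{\left(-11 \right)} l\right) = - 406 \left(678 - -406 - 2712 \left(-406\right)\right) - 1228 = - 406 \left(678 + 406 + 1101072\right) - 1228 = \left(-406\right) 1102156 - 1228 = -447475336 - 1228 = -447476564$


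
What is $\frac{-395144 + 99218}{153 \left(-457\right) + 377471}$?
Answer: $- \frac{147963}{153775} \approx -0.9622$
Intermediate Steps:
$\frac{-395144 + 99218}{153 \left(-457\right) + 377471} = - \frac{295926}{-69921 + 377471} = - \frac{295926}{307550} = \left(-295926\right) \frac{1}{307550} = - \frac{147963}{153775}$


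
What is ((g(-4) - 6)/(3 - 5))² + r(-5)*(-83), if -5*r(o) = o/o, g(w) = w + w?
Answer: 328/5 ≈ 65.600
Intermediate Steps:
g(w) = 2*w
r(o) = -⅕ (r(o) = -o/(5*o) = -⅕*1 = -⅕)
((g(-4) - 6)/(3 - 5))² + r(-5)*(-83) = ((2*(-4) - 6)/(3 - 5))² - ⅕*(-83) = ((-8 - 6)/(-2))² + 83/5 = (-14*(-½))² + 83/5 = 7² + 83/5 = 49 + 83/5 = 328/5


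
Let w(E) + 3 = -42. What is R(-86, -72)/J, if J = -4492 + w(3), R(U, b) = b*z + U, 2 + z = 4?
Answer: 230/4537 ≈ 0.050694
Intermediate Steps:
z = 2 (z = -2 + 4 = 2)
w(E) = -45 (w(E) = -3 - 42 = -45)
R(U, b) = U + 2*b (R(U, b) = b*2 + U = 2*b + U = U + 2*b)
J = -4537 (J = -4492 - 45 = -4537)
R(-86, -72)/J = (-86 + 2*(-72))/(-4537) = (-86 - 144)*(-1/4537) = -230*(-1/4537) = 230/4537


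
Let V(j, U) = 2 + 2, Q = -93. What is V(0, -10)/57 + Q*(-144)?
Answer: 763348/57 ≈ 13392.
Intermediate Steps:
V(j, U) = 4
V(0, -10)/57 + Q*(-144) = 4/57 - 93*(-144) = 4*(1/57) + 13392 = 4/57 + 13392 = 763348/57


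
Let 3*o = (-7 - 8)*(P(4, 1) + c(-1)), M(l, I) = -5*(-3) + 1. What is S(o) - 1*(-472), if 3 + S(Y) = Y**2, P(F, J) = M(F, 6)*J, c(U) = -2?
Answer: 5369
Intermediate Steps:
M(l, I) = 16 (M(l, I) = 15 + 1 = 16)
P(F, J) = 16*J
o = -70 (o = ((-7 - 8)*(16*1 - 2))/3 = (-15*(16 - 2))/3 = (-15*14)/3 = (1/3)*(-210) = -70)
S(Y) = -3 + Y**2
S(o) - 1*(-472) = (-3 + (-70)**2) - 1*(-472) = (-3 + 4900) + 472 = 4897 + 472 = 5369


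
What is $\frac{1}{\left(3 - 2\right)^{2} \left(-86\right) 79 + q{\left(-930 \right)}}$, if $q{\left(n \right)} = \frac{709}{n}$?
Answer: $- \frac{930}{6319129} \approx -0.00014717$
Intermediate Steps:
$\frac{1}{\left(3 - 2\right)^{2} \left(-86\right) 79 + q{\left(-930 \right)}} = \frac{1}{\left(3 - 2\right)^{2} \left(-86\right) 79 + \frac{709}{-930}} = \frac{1}{1^{2} \left(-86\right) 79 + 709 \left(- \frac{1}{930}\right)} = \frac{1}{1 \left(-86\right) 79 - \frac{709}{930}} = \frac{1}{\left(-86\right) 79 - \frac{709}{930}} = \frac{1}{-6794 - \frac{709}{930}} = \frac{1}{- \frac{6319129}{930}} = - \frac{930}{6319129}$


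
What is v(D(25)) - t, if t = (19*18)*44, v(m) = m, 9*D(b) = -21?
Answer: -45151/3 ≈ -15050.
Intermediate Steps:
D(b) = -7/3 (D(b) = (⅑)*(-21) = -7/3)
t = 15048 (t = 342*44 = 15048)
v(D(25)) - t = -7/3 - 1*15048 = -7/3 - 15048 = -45151/3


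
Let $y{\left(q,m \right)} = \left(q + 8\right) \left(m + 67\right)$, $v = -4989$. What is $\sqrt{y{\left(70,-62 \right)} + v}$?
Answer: $3 i \sqrt{511} \approx 67.816 i$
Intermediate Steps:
$y{\left(q,m \right)} = \left(8 + q\right) \left(67 + m\right)$
$\sqrt{y{\left(70,-62 \right)} + v} = \sqrt{\left(536 + 8 \left(-62\right) + 67 \cdot 70 - 4340\right) - 4989} = \sqrt{\left(536 - 496 + 4690 - 4340\right) - 4989} = \sqrt{390 - 4989} = \sqrt{-4599} = 3 i \sqrt{511}$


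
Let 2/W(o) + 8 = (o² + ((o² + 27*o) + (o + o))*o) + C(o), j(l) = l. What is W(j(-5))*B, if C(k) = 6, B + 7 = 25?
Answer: 36/623 ≈ 0.057785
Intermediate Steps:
B = 18 (B = -7 + 25 = 18)
W(o) = 2/(-2 + o² + o*(o² + 29*o)) (W(o) = 2/(-8 + ((o² + ((o² + 27*o) + (o + o))*o) + 6)) = 2/(-8 + ((o² + ((o² + 27*o) + 2*o)*o) + 6)) = 2/(-8 + ((o² + (o² + 29*o)*o) + 6)) = 2/(-8 + ((o² + o*(o² + 29*o)) + 6)) = 2/(-8 + (6 + o² + o*(o² + 29*o))) = 2/(-2 + o² + o*(o² + 29*o)))
W(j(-5))*B = (2/(-2 + (-5)³ + 30*(-5)²))*18 = (2/(-2 - 125 + 30*25))*18 = (2/(-2 - 125 + 750))*18 = (2/623)*18 = 36/623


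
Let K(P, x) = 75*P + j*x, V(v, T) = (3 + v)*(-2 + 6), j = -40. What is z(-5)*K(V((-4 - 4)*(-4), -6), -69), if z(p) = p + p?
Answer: -132600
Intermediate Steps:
V(v, T) = 12 + 4*v (V(v, T) = (3 + v)*4 = 12 + 4*v)
K(P, x) = -40*x + 75*P (K(P, x) = 75*P - 40*x = -40*x + 75*P)
z(p) = 2*p
z(-5)*K(V((-4 - 4)*(-4), -6), -69) = (2*(-5))*(-40*(-69) + 75*(12 + 4*((-4 - 4)*(-4)))) = -10*(2760 + 75*(12 + 4*(-8*(-4)))) = -10*(2760 + 75*(12 + 4*32)) = -10*(2760 + 75*(12 + 128)) = -10*(2760 + 75*140) = -10*(2760 + 10500) = -10*13260 = -132600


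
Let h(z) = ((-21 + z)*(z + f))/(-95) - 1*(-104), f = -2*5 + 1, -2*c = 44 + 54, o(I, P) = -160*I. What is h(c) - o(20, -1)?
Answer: 61964/19 ≈ 3261.3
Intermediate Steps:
c = -49 (c = -(44 + 54)/2 = -½*98 = -49)
f = -9 (f = -10 + 1 = -9)
h(z) = 104 - (-21 + z)*(-9 + z)/95 (h(z) = ((-21 + z)*(z - 9))/(-95) - 1*(-104) = ((-21 + z)*(-9 + z))*(-1/95) + 104 = -(-21 + z)*(-9 + z)/95 + 104 = 104 - (-21 + z)*(-9 + z)/95)
h(c) - o(20, -1) = (9691/95 - 1/95*(-49)² + (6/19)*(-49)) - (-160)*20 = (9691/95 - 1/95*2401 - 294/19) - 1*(-3200) = (9691/95 - 2401/95 - 294/19) + 3200 = 1164/19 + 3200 = 61964/19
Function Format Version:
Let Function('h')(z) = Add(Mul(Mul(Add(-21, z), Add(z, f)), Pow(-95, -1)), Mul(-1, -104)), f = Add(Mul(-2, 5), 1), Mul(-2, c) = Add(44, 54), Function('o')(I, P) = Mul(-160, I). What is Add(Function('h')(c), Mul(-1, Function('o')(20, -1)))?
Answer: Rational(61964, 19) ≈ 3261.3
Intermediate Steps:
c = -49 (c = Mul(Rational(-1, 2), Add(44, 54)) = Mul(Rational(-1, 2), 98) = -49)
f = -9 (f = Add(-10, 1) = -9)
Function('h')(z) = Add(104, Mul(Rational(-1, 95), Add(-21, z), Add(-9, z))) (Function('h')(z) = Add(Mul(Mul(Add(-21, z), Add(z, -9)), Pow(-95, -1)), Mul(-1, -104)) = Add(Mul(Mul(Add(-21, z), Add(-9, z)), Rational(-1, 95)), 104) = Add(Mul(Rational(-1, 95), Add(-21, z), Add(-9, z)), 104) = Add(104, Mul(Rational(-1, 95), Add(-21, z), Add(-9, z))))
Add(Function('h')(c), Mul(-1, Function('o')(20, -1))) = Add(Add(Rational(9691, 95), Mul(Rational(-1, 95), Pow(-49, 2)), Mul(Rational(6, 19), -49)), Mul(-1, Mul(-160, 20))) = Add(Add(Rational(9691, 95), Mul(Rational(-1, 95), 2401), Rational(-294, 19)), Mul(-1, -3200)) = Add(Add(Rational(9691, 95), Rational(-2401, 95), Rational(-294, 19)), 3200) = Add(Rational(1164, 19), 3200) = Rational(61964, 19)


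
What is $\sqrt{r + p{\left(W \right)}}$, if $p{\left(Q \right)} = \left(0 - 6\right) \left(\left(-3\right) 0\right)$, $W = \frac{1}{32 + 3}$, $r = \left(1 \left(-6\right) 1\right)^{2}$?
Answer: $6$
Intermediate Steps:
$r = 36$ ($r = \left(\left(-6\right) 1\right)^{2} = \left(-6\right)^{2} = 36$)
$W = \frac{1}{35} \approx 0.028571$
$p{\left(Q \right)} = 0$ ($p{\left(Q \right)} = \left(-6\right) 0 = 0$)
$\sqrt{r + p{\left(W \right)}} = \sqrt{36 + 0} = \sqrt{36} = 6$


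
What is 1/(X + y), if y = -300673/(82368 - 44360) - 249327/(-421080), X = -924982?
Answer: -333425180/308414730075223 ≈ -1.0811e-6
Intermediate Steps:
y = -2440228463/333425180 (y = -300673/38008 - 249327*(-1/421080) = -300673*1/38008 + 83109/140360 = -300673/38008 + 83109/140360 = -2440228463/333425180 ≈ -7.3187)
1/(X + y) = 1/(-924982 - 2440228463/333425180) = 1/(-308414730075223/333425180) = -333425180/308414730075223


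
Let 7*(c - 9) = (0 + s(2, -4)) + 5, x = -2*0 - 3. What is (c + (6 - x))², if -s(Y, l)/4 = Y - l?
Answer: 11449/49 ≈ 233.65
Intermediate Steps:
x = -3 (x = 0 - 3 = -3)
s(Y, l) = -4*Y + 4*l (s(Y, l) = -4*(Y - l) = -4*Y + 4*l)
c = 44/7 (c = 9 + ((0 + (-4*2 + 4*(-4))) + 5)/7 = 9 + ((0 + (-8 - 16)) + 5)/7 = 9 + ((0 - 24) + 5)/7 = 9 + (-24 + 5)/7 = 9 + (⅐)*(-19) = 9 - 19/7 = 44/7 ≈ 6.2857)
(c + (6 - x))² = (44/7 + (6 - 1*(-3)))² = (44/7 + (6 + 3))² = (44/7 + 9)² = (107/7)² = 11449/49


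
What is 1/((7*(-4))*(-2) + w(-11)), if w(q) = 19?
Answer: 1/75 ≈ 0.013333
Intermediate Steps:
1/((7*(-4))*(-2) + w(-11)) = 1/((7*(-4))*(-2) + 19) = 1/(-28*(-2) + 19) = 1/(56 + 19) = 1/75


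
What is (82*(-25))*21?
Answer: -43050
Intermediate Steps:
(82*(-25))*21 = -2050*21 = -43050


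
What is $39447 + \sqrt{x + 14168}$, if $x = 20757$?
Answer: $39447 + 5 \sqrt{1397} \approx 39634.0$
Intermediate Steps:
$39447 + \sqrt{x + 14168} = 39447 + \sqrt{20757 + 14168} = 39447 + \sqrt{34925} = 39447 + 5 \sqrt{1397}$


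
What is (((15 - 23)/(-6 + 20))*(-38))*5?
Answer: 760/7 ≈ 108.57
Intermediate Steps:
(((15 - 23)/(-6 + 20))*(-38))*5 = (-8/14*(-38))*5 = (-8*1/14*(-38))*5 = -4/7*(-38)*5 = (152/7)*5 = 760/7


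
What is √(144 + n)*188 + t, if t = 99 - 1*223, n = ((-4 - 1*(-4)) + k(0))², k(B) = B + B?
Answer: 2132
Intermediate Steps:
k(B) = 2*B
n = 0 (n = ((-4 - 1*(-4)) + 2*0)² = ((-4 + 4) + 0)² = (0 + 0)² = 0² = 0)
t = -124 (t = 99 - 223 = -124)
√(144 + n)*188 + t = √(144 + 0)*188 - 124 = √144*188 - 124 = 12*188 - 124 = 2256 - 124 = 2132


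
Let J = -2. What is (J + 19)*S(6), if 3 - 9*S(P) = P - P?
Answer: 17/3 ≈ 5.6667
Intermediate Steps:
S(P) = ⅓ (S(P) = ⅓ - (P - P)/9 = ⅓ - ⅑*0 = ⅓ + 0 = ⅓)
(J + 19)*S(6) = (-2 + 19)*(⅓) = 17*(⅓) = 17/3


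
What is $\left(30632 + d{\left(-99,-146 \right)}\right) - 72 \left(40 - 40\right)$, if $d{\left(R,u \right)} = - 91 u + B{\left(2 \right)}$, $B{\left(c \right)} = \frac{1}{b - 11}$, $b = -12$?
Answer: $\frac{1010113}{23} \approx 43918.0$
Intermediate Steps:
$B{\left(c \right)} = - \frac{1}{23}$ ($B{\left(c \right)} = \frac{1}{-12 - 11} = \frac{1}{-23} = - \frac{1}{23}$)
$d{\left(R,u \right)} = - \frac{1}{23} - 91 u$ ($d{\left(R,u \right)} = - 91 u - \frac{1}{23} = - \frac{1}{23} - 91 u$)
$\left(30632 + d{\left(-99,-146 \right)}\right) - 72 \left(40 - 40\right) = \left(30632 - - \frac{305577}{23}\right) - 72 \left(40 - 40\right) = \left(30632 + \left(- \frac{1}{23} + 13286\right)\right) - 0 = \left(30632 + \frac{305577}{23}\right) + 0 = \frac{1010113}{23} + 0 = \frac{1010113}{23}$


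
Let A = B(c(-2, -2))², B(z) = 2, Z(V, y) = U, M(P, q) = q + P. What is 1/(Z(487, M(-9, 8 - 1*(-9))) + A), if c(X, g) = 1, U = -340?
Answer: -1/336 ≈ -0.0029762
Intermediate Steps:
M(P, q) = P + q
Z(V, y) = -340
A = 4 (A = 2² = 4)
1/(Z(487, M(-9, 8 - 1*(-9))) + A) = 1/(-340 + 4) = 1/(-336) = -1/336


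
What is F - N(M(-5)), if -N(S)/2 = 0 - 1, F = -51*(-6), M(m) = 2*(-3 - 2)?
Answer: 304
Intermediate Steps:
M(m) = -10 (M(m) = 2*(-5) = -10)
F = 306
N(S) = 2 (N(S) = -2*(0 - 1) = -2*(-1) = 2)
F - N(M(-5)) = 306 - 1*2 = 306 - 2 = 304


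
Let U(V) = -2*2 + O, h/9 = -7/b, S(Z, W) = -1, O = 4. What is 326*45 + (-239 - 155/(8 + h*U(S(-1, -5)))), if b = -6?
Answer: 115293/8 ≈ 14412.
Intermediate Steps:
h = 21/2 (h = 9*(-7/(-6)) = 9*(-7*(-⅙)) = 9*(7/6) = 21/2 ≈ 10.500)
U(V) = 0 (U(V) = -2*2 + 4 = -4 + 4 = 0)
326*45 + (-239 - 155/(8 + h*U(S(-1, -5)))) = 326*45 + (-239 - 155/(8 + (21/2)*0)) = 14670 + (-239 - 155/(8 + 0)) = 14670 + (-239 - 155/8) = 14670 - 2067/8 = 115293/8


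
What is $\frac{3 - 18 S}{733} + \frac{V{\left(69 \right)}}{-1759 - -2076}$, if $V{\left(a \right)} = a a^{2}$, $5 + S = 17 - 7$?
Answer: $\frac{240769518}{232361} \approx 1036.2$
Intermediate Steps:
$S = 5$ ($S = -5 + \left(17 - 7\right) = -5 + 10 = 5$)
$V{\left(a \right)} = a^{3}$
$\frac{3 - 18 S}{733} + \frac{V{\left(69 \right)}}{-1759 - -2076} = \frac{3 - 90}{733} + \frac{69^{3}}{-1759 - -2076} = \left(3 - 90\right) \frac{1}{733} + \frac{328509}{-1759 + 2076} = \left(-87\right) \frac{1}{733} + \frac{328509}{317} = - \frac{87}{733} + 328509 \cdot \frac{1}{317} = - \frac{87}{733} + \frac{328509}{317} = \frac{240769518}{232361}$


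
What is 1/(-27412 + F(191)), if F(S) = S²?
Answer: 1/9069 ≈ 0.00011027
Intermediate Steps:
1/(-27412 + F(191)) = 1/(-27412 + 191²) = 1/(-27412 + 36481) = 1/9069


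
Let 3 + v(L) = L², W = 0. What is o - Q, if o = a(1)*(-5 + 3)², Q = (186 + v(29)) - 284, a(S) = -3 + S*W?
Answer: -752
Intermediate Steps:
v(L) = -3 + L²
a(S) = -3 (a(S) = -3 + S*0 = -3 + 0 = -3)
Q = 740 (Q = (186 + (-3 + 29²)) - 284 = (186 + (-3 + 841)) - 284 = (186 + 838) - 284 = 1024 - 284 = 740)
o = -12 (o = -3*(-5 + 3)² = -3*(-2)² = -3*4 = -12)
o - Q = -12 - 1*740 = -12 - 740 = -752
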